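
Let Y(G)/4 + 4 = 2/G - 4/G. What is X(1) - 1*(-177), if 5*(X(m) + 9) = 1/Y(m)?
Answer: 20159/120 ≈ 167.99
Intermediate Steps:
Y(G) = -16 - 8/G (Y(G) = -16 + 4*(2/G - 4/G) = -16 + 4*(-2/G) = -16 - 8/G)
X(m) = -9 + 1/(5*(-16 - 8/m))
X(1) - 1*(-177) = (-360 - 721*1)/(40*(1 + 2*1)) - 1*(-177) = (-360 - 721)/(40*(1 + 2)) + 177 = (1/40)*(-1081)/3 + 177 = (1/40)*(1/3)*(-1081) + 177 = -1081/120 + 177 = 20159/120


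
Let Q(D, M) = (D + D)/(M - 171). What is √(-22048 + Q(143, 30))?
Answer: I*√438376614/141 ≈ 148.49*I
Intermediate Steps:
Q(D, M) = 2*D/(-171 + M) (Q(D, M) = (2*D)/(-171 + M) = 2*D/(-171 + M))
√(-22048 + Q(143, 30)) = √(-22048 + 2*143/(-171 + 30)) = √(-22048 + 2*143/(-141)) = √(-22048 + 2*143*(-1/141)) = √(-22048 - 286/141) = √(-3109054/141) = I*√438376614/141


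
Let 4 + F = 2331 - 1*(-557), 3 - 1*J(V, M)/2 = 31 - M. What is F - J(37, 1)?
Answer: 2938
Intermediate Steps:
J(V, M) = -56 + 2*M (J(V, M) = 6 - 2*(31 - M) = 6 + (-62 + 2*M) = -56 + 2*M)
F = 2884 (F = -4 + (2331 - 1*(-557)) = -4 + (2331 + 557) = -4 + 2888 = 2884)
F - J(37, 1) = 2884 - (-56 + 2*1) = 2884 - (-56 + 2) = 2884 - 1*(-54) = 2884 + 54 = 2938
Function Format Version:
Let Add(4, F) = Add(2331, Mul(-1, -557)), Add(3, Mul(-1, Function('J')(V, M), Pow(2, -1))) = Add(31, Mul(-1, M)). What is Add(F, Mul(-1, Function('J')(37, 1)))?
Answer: 2938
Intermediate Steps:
Function('J')(V, M) = Add(-56, Mul(2, M)) (Function('J')(V, M) = Add(6, Mul(-2, Add(31, Mul(-1, M)))) = Add(6, Add(-62, Mul(2, M))) = Add(-56, Mul(2, M)))
F = 2884 (F = Add(-4, Add(2331, Mul(-1, -557))) = Add(-4, Add(2331, 557)) = Add(-4, 2888) = 2884)
Add(F, Mul(-1, Function('J')(37, 1))) = Add(2884, Mul(-1, Add(-56, Mul(2, 1)))) = Add(2884, Mul(-1, Add(-56, 2))) = Add(2884, Mul(-1, -54)) = Add(2884, 54) = 2938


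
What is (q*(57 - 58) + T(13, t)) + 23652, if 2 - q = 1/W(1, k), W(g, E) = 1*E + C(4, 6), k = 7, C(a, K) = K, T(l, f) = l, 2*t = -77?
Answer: 307620/13 ≈ 23663.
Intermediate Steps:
t = -77/2 (t = (½)*(-77) = -77/2 ≈ -38.500)
W(g, E) = 6 + E (W(g, E) = 1*E + 6 = E + 6 = 6 + E)
q = 25/13 (q = 2 - 1/(6 + 7) = 2 - 1/13 = 25/13 ≈ 1.9231)
(q*(57 - 58) + T(13, t)) + 23652 = (25*(57 - 58)/13 + 13) + 23652 = ((25/13)*(-1) + 13) + 23652 = (-25/13 + 13) + 23652 = 144/13 + 23652 = 307620/13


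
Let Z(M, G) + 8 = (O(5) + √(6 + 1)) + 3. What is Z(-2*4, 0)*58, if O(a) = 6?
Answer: 58 + 58*√7 ≈ 211.45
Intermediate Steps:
Z(M, G) = 1 + √7 (Z(M, G) = -8 + ((6 + √(6 + 1)) + 3) = -8 + ((6 + √7) + 3) = -8 + (9 + √7) = 1 + √7)
Z(-2*4, 0)*58 = (1 + √7)*58 = 58 + 58*√7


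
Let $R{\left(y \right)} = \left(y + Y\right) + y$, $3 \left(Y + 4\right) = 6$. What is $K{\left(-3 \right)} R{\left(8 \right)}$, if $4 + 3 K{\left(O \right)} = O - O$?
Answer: $- \frac{56}{3} \approx -18.667$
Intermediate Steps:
$Y = -2$ ($Y = -4 + \frac{1}{3} \cdot 6 = -4 + 2 = -2$)
$K{\left(O \right)} = - \frac{4}{3}$ ($K{\left(O \right)} = - \frac{4}{3} + \frac{O - O}{3} = - \frac{4}{3} + \frac{1}{3} \cdot 0 = - \frac{4}{3} + 0 = - \frac{4}{3}$)
$R{\left(y \right)} = -2 + 2 y$ ($R{\left(y \right)} = \left(y - 2\right) + y = \left(-2 + y\right) + y = -2 + 2 y$)
$K{\left(-3 \right)} R{\left(8 \right)} = - \frac{4 \left(-2 + 2 \cdot 8\right)}{3} = - \frac{4 \left(-2 + 16\right)}{3} = \left(- \frac{4}{3}\right) 14 = - \frac{56}{3}$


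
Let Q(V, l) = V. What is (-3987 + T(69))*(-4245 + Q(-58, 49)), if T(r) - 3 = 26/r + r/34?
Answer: 40193544157/2346 ≈ 1.7133e+7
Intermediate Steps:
T(r) = 3 + 26/r + r/34 (T(r) = 3 + (26/r + r/34) = 3 + 26/r + r/34)
(-3987 + T(69))*(-4245 + Q(-58, 49)) = (-3987 + (3 + 26/69 + (1/34)*69))*(-4245 - 58) = (-3987 + (3 + 26*(1/69) + 69/34))*(-4303) = (-3987 + (3 + 26/69 + 69/34))*(-4303) = (-3987 + 12683/2346)*(-4303) = -9340819/2346*(-4303) = 40193544157/2346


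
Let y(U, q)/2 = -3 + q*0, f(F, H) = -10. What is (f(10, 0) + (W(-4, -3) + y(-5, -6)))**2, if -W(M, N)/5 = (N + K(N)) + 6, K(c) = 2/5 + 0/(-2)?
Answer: 1089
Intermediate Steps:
K(c) = 2/5 (K(c) = 2*(1/5) + 0*(-1/2) = 2/5 + 0 = 2/5)
y(U, q) = -6 (y(U, q) = 2*(-3 + q*0) = 2*(-3 + 0) = 2*(-3) = -6)
W(M, N) = -32 - 5*N (W(M, N) = -5*((N + 2/5) + 6) = -5*((2/5 + N) + 6) = -5*(32/5 + N) = -32 - 5*N)
(f(10, 0) + (W(-4, -3) + y(-5, -6)))**2 = (-10 + ((-32 - 5*(-3)) - 6))**2 = (-10 + ((-32 + 15) - 6))**2 = (-10 + (-17 - 6))**2 = (-10 - 23)**2 = (-33)**2 = 1089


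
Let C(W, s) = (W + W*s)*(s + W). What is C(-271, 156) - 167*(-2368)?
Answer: 5288361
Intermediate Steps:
C(W, s) = (W + s)*(W + W*s) (C(W, s) = (W + W*s)*(W + s) = (W + s)*(W + W*s))
C(-271, 156) - 167*(-2368) = -271*(-271 + 156 + 156² - 271*156) - 167*(-2368) = -271*(-271 + 156 + 24336 - 42276) + 395456 = -271*(-18055) + 395456 = 4892905 + 395456 = 5288361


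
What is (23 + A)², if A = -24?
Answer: 1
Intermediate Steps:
(23 + A)² = (23 - 24)² = (-1)² = 1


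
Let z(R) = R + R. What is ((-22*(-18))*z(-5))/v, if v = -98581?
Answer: 3960/98581 ≈ 0.040170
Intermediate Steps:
z(R) = 2*R
((-22*(-18))*z(-5))/v = ((-22*(-18))*(2*(-5)))/(-98581) = (396*(-10))*(-1/98581) = -3960*(-1/98581) = 3960/98581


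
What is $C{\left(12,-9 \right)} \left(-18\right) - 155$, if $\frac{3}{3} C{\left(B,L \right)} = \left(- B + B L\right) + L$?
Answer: $2167$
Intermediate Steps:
$C{\left(B,L \right)} = L - B + B L$ ($C{\left(B,L \right)} = \left(- B + B L\right) + L = L - B + B L$)
$C{\left(12,-9 \right)} \left(-18\right) - 155 = \left(-9 - 12 + 12 \left(-9\right)\right) \left(-18\right) - 155 = \left(-9 - 12 - 108\right) \left(-18\right) - 155 = \left(-129\right) \left(-18\right) - 155 = 2322 - 155 = 2167$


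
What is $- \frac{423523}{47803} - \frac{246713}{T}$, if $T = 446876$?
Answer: $- \frac{201055885687}{21362013428} \approx -9.4118$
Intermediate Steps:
$- \frac{423523}{47803} - \frac{246713}{T} = - \frac{423523}{47803} - \frac{246713}{446876} = - \frac{201055885687}{21362013428}$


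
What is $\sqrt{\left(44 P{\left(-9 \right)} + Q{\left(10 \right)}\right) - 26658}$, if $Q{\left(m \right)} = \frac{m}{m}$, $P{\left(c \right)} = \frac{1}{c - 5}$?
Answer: $\frac{i \sqrt{1306347}}{7} \approx 163.28 i$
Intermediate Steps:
$P{\left(c \right)} = \frac{1}{-5 + c}$
$Q{\left(m \right)} = 1$
$\sqrt{\left(44 P{\left(-9 \right)} + Q{\left(10 \right)}\right) - 26658} = \sqrt{\left(\frac{44}{-5 - 9} + 1\right) - 26658} = \sqrt{\left(\frac{44}{-14} + 1\right) - 26658} = \sqrt{\left(44 \left(- \frac{1}{14}\right) + 1\right) - 26658} = \sqrt{\left(- \frac{22}{7} + 1\right) - 26658} = \sqrt{- \frac{15}{7} - 26658} = \sqrt{- \frac{186621}{7}} = \frac{i \sqrt{1306347}}{7}$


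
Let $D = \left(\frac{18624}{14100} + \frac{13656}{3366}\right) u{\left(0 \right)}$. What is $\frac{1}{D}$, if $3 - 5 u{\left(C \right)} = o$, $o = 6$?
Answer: $- \frac{1098625}{3544972} \approx -0.30991$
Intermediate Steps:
$u{\left(C \right)} = - \frac{3}{5}$ ($u{\left(C \right)} = \frac{3}{5} - \frac{6}{5} = - \frac{3}{5}$)
$D = - \frac{3544972}{1098625}$ ($D = \left(\frac{18624}{14100} + \frac{13656}{3366}\right) \left(- \frac{3}{5}\right) = \left(18624 \cdot \frac{1}{14100} + 13656 \cdot \frac{1}{3366}\right) \left(- \frac{3}{5}\right) = \left(\frac{1552}{1175} + \frac{2276}{561}\right) \left(- \frac{3}{5}\right) = \frac{3544972}{659175} \left(- \frac{3}{5}\right) = - \frac{3544972}{1098625} \approx -3.2267$)
$\frac{1}{D} = \frac{1}{- \frac{3544972}{1098625}} = - \frac{1098625}{3544972}$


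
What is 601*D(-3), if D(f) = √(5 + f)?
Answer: 601*√2 ≈ 849.94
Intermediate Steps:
601*D(-3) = 601*√(5 - 3) = 601*√2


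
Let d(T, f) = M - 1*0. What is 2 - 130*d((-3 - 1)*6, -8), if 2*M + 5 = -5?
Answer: 652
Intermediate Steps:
M = -5 (M = -5/2 + (½)*(-5) = -5/2 - 5/2 = -5)
d(T, f) = -5 (d(T, f) = -5 - 1*0 = -5 + 0 = -5)
2 - 130*d((-3 - 1)*6, -8) = 2 - 130*(-5) = 2 + 650 = 652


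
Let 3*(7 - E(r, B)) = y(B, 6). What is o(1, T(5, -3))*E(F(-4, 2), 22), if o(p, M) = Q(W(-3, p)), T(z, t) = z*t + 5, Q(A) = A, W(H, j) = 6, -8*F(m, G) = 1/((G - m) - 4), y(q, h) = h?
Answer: 30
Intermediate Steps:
F(m, G) = -1/(8*(-4 + G - m)) (F(m, G) = -1/(8*((G - m) - 4)) = -1/(8*(-4 + G - m)))
T(z, t) = 5 + t*z (T(z, t) = t*z + 5 = 5 + t*z)
o(p, M) = 6
E(r, B) = 5 (E(r, B) = 7 - 1/3*6 = 7 - 2 = 5)
o(1, T(5, -3))*E(F(-4, 2), 22) = 6*5 = 30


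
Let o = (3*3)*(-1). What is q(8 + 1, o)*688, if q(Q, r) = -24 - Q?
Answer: -22704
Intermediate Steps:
o = -9 (o = 9*(-1) = -9)
q(8 + 1, o)*688 = (-24 - (8 + 1))*688 = (-24 - 1*9)*688 = (-24 - 9)*688 = -33*688 = -22704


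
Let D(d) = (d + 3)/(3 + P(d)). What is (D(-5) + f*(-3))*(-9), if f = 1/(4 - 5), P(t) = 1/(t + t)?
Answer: -603/29 ≈ -20.793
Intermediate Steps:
P(t) = 1/(2*t)
D(d) = (3 + d)/(3 + 1/(2*d)) (D(d) = (d + 3)/(3 + 1/(2*d)) = (3 + d)/(3 + 1/(2*d)))
f = -1 (f = 1/(-1) = -1)
(D(-5) + f*(-3))*(-9) = (2*(-5)*(3 - 5)/(1 + 6*(-5)) - 1*(-3))*(-9) = (2*(-5)*(-2)/(1 - 30) + 3)*(-9) = (2*(-5)*(-2)/(-29) + 3)*(-9) = (2*(-5)*(-1/29)*(-2) + 3)*(-9) = (-20/29 + 3)*(-9) = (67/29)*(-9) = -603/29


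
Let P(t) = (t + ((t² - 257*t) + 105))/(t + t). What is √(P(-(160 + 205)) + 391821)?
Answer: 12*√14488602/73 ≈ 625.71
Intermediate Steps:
P(t) = (105 + t² - 256*t)/(2*t) (P(t) = (t + (105 + t² - 257*t))/((2*t)) = (105 + t² - 256*t)*(1/(2*t)) = (105 + t² - 256*t)/(2*t))
√(P(-(160 + 205)) + 391821) = √((105 + (-(160 + 205))*(-256 - (160 + 205)))/(2*((-(160 + 205)))) + 391821) = √((105 + (-1*365)*(-256 - 1*365))/(2*((-1*365))) + 391821) = √((½)*(105 - 365*(-256 - 365))/(-365) + 391821) = √((½)*(-1/365)*(105 - 365*(-621)) + 391821) = √((½)*(-1/365)*(105 + 226665) + 391821) = √((½)*(-1/365)*226770 + 391821) = √(-22677/73 + 391821) = √(28580256/73) = 12*√14488602/73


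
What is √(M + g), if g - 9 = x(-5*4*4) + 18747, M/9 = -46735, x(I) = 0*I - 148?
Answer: I*√402007 ≈ 634.04*I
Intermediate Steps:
x(I) = -148 (x(I) = 0 - 148 = -148)
M = -420615 (M = 9*(-46735) = -420615)
g = 18608 (g = 9 + (-148 + 18747) = 9 + 18599 = 18608)
√(M + g) = √(-420615 + 18608) = √(-402007) = I*√402007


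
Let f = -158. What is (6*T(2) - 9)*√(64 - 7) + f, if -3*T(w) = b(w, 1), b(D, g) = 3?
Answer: -158 - 15*√57 ≈ -271.25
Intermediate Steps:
T(w) = -1 (T(w) = -⅓*3 = -1)
(6*T(2) - 9)*√(64 - 7) + f = (6*(-1) - 9)*√(64 - 7) - 158 = (-6 - 9)*√57 - 158 = -15*√57 - 158 = -158 - 15*√57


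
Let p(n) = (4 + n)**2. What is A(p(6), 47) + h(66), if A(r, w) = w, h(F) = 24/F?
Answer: 521/11 ≈ 47.364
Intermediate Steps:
A(p(6), 47) + h(66) = 47 + 24/66 = 47 + 24*(1/66) = 47 + 4/11 = 521/11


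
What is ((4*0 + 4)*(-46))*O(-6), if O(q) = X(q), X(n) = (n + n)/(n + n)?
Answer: -184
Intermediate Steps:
X(n) = 1 (X(n) = (2*n)/((2*n)) = (2*n)*(1/(2*n)) = 1)
O(q) = 1
((4*0 + 4)*(-46))*O(-6) = ((4*0 + 4)*(-46))*1 = ((0 + 4)*(-46))*1 = (4*(-46))*1 = -184*1 = -184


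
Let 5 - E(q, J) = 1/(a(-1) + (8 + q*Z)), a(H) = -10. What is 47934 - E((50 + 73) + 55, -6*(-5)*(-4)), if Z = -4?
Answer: 34221305/714 ≈ 47929.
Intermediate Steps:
E(q, J) = 5 - 1/(-2 - 4*q) (E(q, J) = 5 - 1/(-10 + (8 + q*(-4))) = 5 - 1/(-10 + (8 - 4*q)) = 5 - 1/(-2 - 4*q))
47934 - E((50 + 73) + 55, -6*(-5)*(-4)) = 47934 - (11 + 20*((50 + 73) + 55))/(2*(1 + 2*((50 + 73) + 55))) = 47934 - (11 + 20*(123 + 55))/(2*(1 + 2*(123 + 55))) = 47934 - (11 + 20*178)/(2*(1 + 2*178)) = 47934 - (11 + 3560)/(2*(1 + 356)) = 47934 - 3571/(2*357) = 47934 - 1*3571/714 = 47934 - 3571/714 = 34221305/714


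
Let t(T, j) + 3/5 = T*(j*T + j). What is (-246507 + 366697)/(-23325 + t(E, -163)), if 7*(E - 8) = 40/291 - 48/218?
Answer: -14813012786917275/4317190881067846 ≈ -3.4312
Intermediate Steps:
E = 1773640/222033 (E = 8 + (40/291 - 48/218)/7 = 8 + (40*(1/291) - 48*1/218)/7 = 8 + (40/291 - 24/109)/7 = 8 + (⅐)*(-2624/31719) = 8 - 2624/222033 = 1773640/222033 ≈ 7.9882)
t(T, j) = -⅗ + T*(j + T*j) (t(T, j) = -⅗ + T*(j*T + j) = -⅗ + T*(T*j + j) = -⅗ + T*(j + T*j))
(-246507 + 366697)/(-23325 + t(E, -163)) = (-246507 + 366697)/(-23325 + (-⅗ + (1773640/222033)*(-163) - 163*(1773640/222033)²)) = 120190/(-23325 + (-⅗ - 289103320/222033 - 163*3145798849600/49298653089)) = 120190/(-23325 + (-⅗ - 289103320/222033 - 512765212484800/49298653089)) = 120190/(-23325 - 2884926345631067/246493265445) = 120190/(-8634381762135692/246493265445) = 120190*(-246493265445/8634381762135692) = -14813012786917275/4317190881067846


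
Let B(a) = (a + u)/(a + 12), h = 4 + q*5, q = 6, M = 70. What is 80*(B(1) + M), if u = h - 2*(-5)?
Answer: 76400/13 ≈ 5876.9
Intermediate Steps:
h = 34 (h = 4 + 6*5 = 4 + 30 = 34)
u = 44 (u = 34 - 2*(-5) = 34 + 10 = 44)
B(a) = (44 + a)/(12 + a) (B(a) = (a + 44)/(a + 12) = (44 + a)/(12 + a))
80*(B(1) + M) = 80*((44 + 1)/(12 + 1) + 70) = 80*(45/13 + 70) = 80*(955/13) = 76400/13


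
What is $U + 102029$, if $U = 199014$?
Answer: $301043$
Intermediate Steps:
$U + 102029 = 199014 + 102029 = 301043$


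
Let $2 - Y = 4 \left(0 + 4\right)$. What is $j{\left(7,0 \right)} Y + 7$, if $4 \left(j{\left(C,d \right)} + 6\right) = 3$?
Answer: $\frac{161}{2} \approx 80.5$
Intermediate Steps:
$j{\left(C,d \right)} = - \frac{21}{4}$ ($j{\left(C,d \right)} = -6 + \frac{1}{4} \cdot 3 = -6 + \frac{3}{4} = - \frac{21}{4}$)
$Y = -14$ ($Y = 2 - 4 \left(0 + 4\right) = 2 - 4 \cdot 4 = 2 - 16 = -14$)
$j{\left(7,0 \right)} Y + 7 = \left(- \frac{21}{4}\right) \left(-14\right) + 7 = \frac{147}{2} + 7 = \frac{161}{2}$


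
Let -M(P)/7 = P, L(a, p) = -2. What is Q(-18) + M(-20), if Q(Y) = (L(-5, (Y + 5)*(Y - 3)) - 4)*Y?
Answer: 248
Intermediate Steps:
Q(Y) = -6*Y (Q(Y) = (-2 - 4)*Y = -6*Y)
M(P) = -7*P
Q(-18) + M(-20) = -6*(-18) - 7*(-20) = 108 + 140 = 248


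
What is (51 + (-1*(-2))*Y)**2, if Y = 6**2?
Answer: 15129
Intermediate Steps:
Y = 36
(51 + (-1*(-2))*Y)**2 = (51 - 1*(-2)*36)**2 = (51 + 2*36)**2 = (51 + 72)**2 = 123**2 = 15129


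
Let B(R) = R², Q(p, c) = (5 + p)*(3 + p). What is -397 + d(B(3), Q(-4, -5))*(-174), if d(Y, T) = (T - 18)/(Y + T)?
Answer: 65/4 ≈ 16.250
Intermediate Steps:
Q(p, c) = (3 + p)*(5 + p)
d(Y, T) = (-18 + T)/(T + Y)
-397 + d(B(3), Q(-4, -5))*(-174) = -397 + ((-18 + (15 + (-4)² + 8*(-4)))/((15 + (-4)² + 8*(-4)) + 3²))*(-174) = -397 + ((-18 + (15 + 16 - 32))/((15 + 16 - 32) + 9))*(-174) = -397 + ((-18 - 1)/(-1 + 9))*(-174) = -397 + (-19/8)*(-174) = -397 + ((⅛)*(-19))*(-174) = -397 - 19/8*(-174) = -397 + 1653/4 = 65/4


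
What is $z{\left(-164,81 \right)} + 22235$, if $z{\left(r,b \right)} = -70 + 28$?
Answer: $22193$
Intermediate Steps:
$z{\left(r,b \right)} = -42$
$z{\left(-164,81 \right)} + 22235 = -42 + 22235 = 22193$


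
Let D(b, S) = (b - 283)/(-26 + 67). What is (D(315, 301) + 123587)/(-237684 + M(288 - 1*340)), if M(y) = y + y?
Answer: -5067099/9749308 ≈ -0.51974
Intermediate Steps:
M(y) = 2*y
D(b, S) = -283/41 + b/41 (D(b, S) = (-283 + b)/41 = (-283 + b)*(1/41) = -283/41 + b/41)
(D(315, 301) + 123587)/(-237684 + M(288 - 1*340)) = ((-283/41 + (1/41)*315) + 123587)/(-237684 + 2*(288 - 1*340)) = ((-283/41 + 315/41) + 123587)/(-237684 + 2*(288 - 340)) = (32/41 + 123587)/(-237684 + 2*(-52)) = 5067099/(41*(-237684 - 104)) = (5067099/41)/(-237788) = (5067099/41)*(-1/237788) = -5067099/9749308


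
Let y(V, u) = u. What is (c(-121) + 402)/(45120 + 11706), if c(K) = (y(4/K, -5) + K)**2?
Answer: 2713/9471 ≈ 0.28645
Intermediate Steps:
c(K) = (-5 + K)**2
(c(-121) + 402)/(45120 + 11706) = ((-5 - 121)**2 + 402)/(45120 + 11706) = ((-126)**2 + 402)/56826 = (15876 + 402)*(1/56826) = 16278*(1/56826) = 2713/9471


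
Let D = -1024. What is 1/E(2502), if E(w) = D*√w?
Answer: -√278/854016 ≈ -1.9523e-5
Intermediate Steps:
E(w) = -1024*√w
1/E(2502) = 1/(-3072*√278) = -√278/854016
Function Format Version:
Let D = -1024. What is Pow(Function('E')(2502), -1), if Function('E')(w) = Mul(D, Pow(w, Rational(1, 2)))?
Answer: Mul(Rational(-1, 854016), Pow(278, Rational(1, 2))) ≈ -1.9523e-5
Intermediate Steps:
Function('E')(w) = Mul(-1024, Pow(w, Rational(1, 2)))
Pow(Function('E')(2502), -1) = Pow(Mul(-1024, Pow(2502, Rational(1, 2))), -1) = Pow(Mul(-1024, Mul(3, Pow(278, Rational(1, 2)))), -1) = Pow(Mul(-3072, Pow(278, Rational(1, 2))), -1) = Mul(Rational(-1, 854016), Pow(278, Rational(1, 2)))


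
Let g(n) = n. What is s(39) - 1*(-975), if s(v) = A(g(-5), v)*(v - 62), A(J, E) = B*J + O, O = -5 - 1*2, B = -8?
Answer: 216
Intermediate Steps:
O = -7 (O = -5 - 2 = -7)
A(J, E) = -7 - 8*J (A(J, E) = -8*J - 7 = -7 - 8*J)
s(v) = -2046 + 33*v (s(v) = (-7 - 8*(-5))*(v - 62) = (-7 + 40)*(-62 + v) = 33*(-62 + v) = -2046 + 33*v)
s(39) - 1*(-975) = (-2046 + 33*39) - 1*(-975) = (-2046 + 1287) + 975 = -759 + 975 = 216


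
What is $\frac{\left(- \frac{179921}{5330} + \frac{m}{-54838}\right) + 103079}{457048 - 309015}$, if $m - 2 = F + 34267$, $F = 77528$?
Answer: $\frac{1075647923959}{1545287620565} \approx 0.69608$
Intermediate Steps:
$m = 111797$ ($m = 2 + \left(77528 + 34267\right) = 2 + 111795 = 111797$)
$\frac{\left(- \frac{179921}{5330} + \frac{m}{-54838}\right) + 103079}{457048 - 309015} = \frac{\left(- \frac{179921}{5330} + \frac{111797}{-54838}\right) + 103079}{457048 - 309015} = \frac{\left(\left(-179921\right) \frac{1}{5330} + 111797 \left(- \frac{1}{54838}\right)\right) + 103079}{148033} = \left(\left(- \frac{179921}{5330} - \frac{15971}{7834}\right) + 103079\right) \frac{1}{148033} = \left(- \frac{373656636}{10438805} + 103079\right) \frac{1}{148033} = \frac{1075647923959}{10438805} \cdot \frac{1}{148033} = \frac{1075647923959}{1545287620565}$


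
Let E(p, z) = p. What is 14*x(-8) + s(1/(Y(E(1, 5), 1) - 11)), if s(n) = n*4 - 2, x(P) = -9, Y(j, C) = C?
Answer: -642/5 ≈ -128.40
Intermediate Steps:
s(n) = -2 + 4*n (s(n) = 4*n - 2 = -2 + 4*n)
14*x(-8) + s(1/(Y(E(1, 5), 1) - 11)) = 14*(-9) + (-2 + 4/(1 - 11)) = -126 + (-2 + 4/(-10)) = -126 + (-2 + 4*(-⅒)) = -126 + (-2 - ⅖) = -126 - 12/5 = -642/5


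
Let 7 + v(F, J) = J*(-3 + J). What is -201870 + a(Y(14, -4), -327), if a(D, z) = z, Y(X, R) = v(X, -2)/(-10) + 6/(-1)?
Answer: -202197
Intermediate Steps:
v(F, J) = -7 + J*(-3 + J)
Y(X, R) = -63/10 (Y(X, R) = (-7 + (-2)**2 - 3*(-2))/(-10) + 6/(-1) = (-7 + 4 + 6)*(-1/10) + 6*(-1) = 3*(-1/10) - 6 = -3/10 - 6 = -63/10)
-201870 + a(Y(14, -4), -327) = -201870 - 327 = -202197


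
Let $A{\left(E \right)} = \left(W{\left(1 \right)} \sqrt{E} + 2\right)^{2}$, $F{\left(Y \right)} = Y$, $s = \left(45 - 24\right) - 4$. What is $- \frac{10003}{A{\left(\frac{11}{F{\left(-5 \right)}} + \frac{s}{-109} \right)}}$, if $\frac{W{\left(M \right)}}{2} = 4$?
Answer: $\frac{5451635 i}{4 \left(16 \sqrt{174945} + 19999 i\right)} \approx 61.286 + 20.508 i$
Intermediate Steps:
$s = 17$ ($s = 21 - 4 = 17$)
$W{\left(M \right)} = 8$ ($W{\left(M \right)} = 2 \cdot 4 = 8$)
$A{\left(E \right)} = \left(2 + 8 \sqrt{E}\right)^{2}$ ($A{\left(E \right)} = \left(8 \sqrt{E} + 2\right)^{2} = \left(2 + 8 \sqrt{E}\right)^{2}$)
$- \frac{10003}{A{\left(\frac{11}{F{\left(-5 \right)}} + \frac{s}{-109} \right)}} = - \frac{10003}{4 \left(1 + 4 \sqrt{\frac{11}{-5} + \frac{17}{-109}}\right)^{2}} = - \frac{10003}{4 \left(1 + 4 \sqrt{11 \left(- \frac{1}{5}\right) + 17 \left(- \frac{1}{109}\right)}\right)^{2}} = - \frac{10003}{4 \left(1 + 4 \sqrt{- \frac{11}{5} - \frac{17}{109}}\right)^{2}} = - \frac{10003}{4 \left(1 + 4 \sqrt{- \frac{1284}{545}}\right)^{2}} = - \frac{10003}{4 \left(1 + 4 \frac{2 i \sqrt{174945}}{545}\right)^{2}} = - \frac{10003}{4 \left(1 + \frac{8 i \sqrt{174945}}{545}\right)^{2}}$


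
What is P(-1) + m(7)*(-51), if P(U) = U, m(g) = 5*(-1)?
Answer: 254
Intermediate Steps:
m(g) = -5
P(-1) + m(7)*(-51) = -1 - 5*(-51) = -1 + 255 = 254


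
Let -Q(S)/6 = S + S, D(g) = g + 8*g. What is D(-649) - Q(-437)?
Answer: -11085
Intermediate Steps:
D(g) = 9*g
Q(S) = -12*S (Q(S) = -6*(S + S) = -12*S)
D(-649) - Q(-437) = 9*(-649) - (-12)*(-437) = -5841 - 1*5244 = -5841 - 5244 = -11085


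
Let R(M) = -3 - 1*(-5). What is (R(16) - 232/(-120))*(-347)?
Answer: -20473/15 ≈ -1364.9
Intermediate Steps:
R(M) = 2 (R(M) = -3 + 5 = 2)
(R(16) - 232/(-120))*(-347) = (2 - 232/(-120))*(-347) = (2 - 232*(-1/120))*(-347) = (2 + 29/15)*(-347) = (59/15)*(-347) = -20473/15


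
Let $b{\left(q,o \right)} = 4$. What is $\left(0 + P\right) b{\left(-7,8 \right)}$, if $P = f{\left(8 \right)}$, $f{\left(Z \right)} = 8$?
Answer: $32$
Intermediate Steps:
$P = 8$
$\left(0 + P\right) b{\left(-7,8 \right)} = \left(0 + 8\right) 4 = 8 \cdot 4 = 32$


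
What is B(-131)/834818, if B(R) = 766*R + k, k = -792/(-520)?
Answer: -6522391/54263170 ≈ -0.12020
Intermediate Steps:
k = 99/65 (k = -792*(-1/520) = 99/65 ≈ 1.5231)
B(R) = 99/65 + 766*R (B(R) = 766*R + 99/65 = 99/65 + 766*R)
B(-131)/834818 = (99/65 + 766*(-131))/834818 = (99/65 - 100346)*(1/834818) = -6522391/65*1/834818 = -6522391/54263170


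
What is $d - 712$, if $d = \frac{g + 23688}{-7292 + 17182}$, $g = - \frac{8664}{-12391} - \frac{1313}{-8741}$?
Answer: $- \frac{152023346735749}{214236647918} \approx -709.6$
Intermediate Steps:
$g = \frac{92001407}{108309731}$ ($g = \left(-8664\right) \left(- \frac{1}{12391}\right) - - \frac{1313}{8741} = \frac{8664}{12391} + \frac{1313}{8741} = \frac{92001407}{108309731} \approx 0.84943$)
$d = \frac{513146581867}{214236647918}$ ($d = \frac{\frac{92001407}{108309731} + 23688}{-7292 + 17182} = \frac{2565732909335}{108309731 \cdot 9890} = \frac{2565732909335}{108309731} \cdot \frac{1}{9890} = \frac{513146581867}{214236647918} \approx 2.3952$)
$d - 712 = \frac{513146581867}{214236647918} - 712 = - \frac{152023346735749}{214236647918}$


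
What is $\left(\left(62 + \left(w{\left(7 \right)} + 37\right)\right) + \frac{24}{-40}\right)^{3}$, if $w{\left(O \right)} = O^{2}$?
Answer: $\frac{400315553}{125} \approx 3.2025 \cdot 10^{6}$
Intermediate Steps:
$\left(\left(62 + \left(w{\left(7 \right)} + 37\right)\right) + \frac{24}{-40}\right)^{3} = \left(\left(62 + \left(7^{2} + 37\right)\right) + \frac{24}{-40}\right)^{3} = \left(\left(62 + \left(49 + 37\right)\right) + 24 \left(- \frac{1}{40}\right)\right)^{3} = \left(\left(62 + 86\right) - \frac{3}{5}\right)^{3} = \left(148 - \frac{3}{5}\right)^{3} = \left(\frac{737}{5}\right)^{3} = \frac{400315553}{125}$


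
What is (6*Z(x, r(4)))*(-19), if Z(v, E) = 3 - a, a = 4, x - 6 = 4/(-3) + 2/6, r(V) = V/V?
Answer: 114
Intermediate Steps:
r(V) = 1
x = 5 (x = 6 + (4/(-3) + 2/6) = 6 + (4*(-⅓) + 2*(⅙)) = 6 + (-4/3 + ⅓) = 6 - 1 = 5)
Z(v, E) = -1 (Z(v, E) = 3 - 1*4 = 3 - 4 = -1)
(6*Z(x, r(4)))*(-19) = (6*(-1))*(-19) = -6*(-19) = 114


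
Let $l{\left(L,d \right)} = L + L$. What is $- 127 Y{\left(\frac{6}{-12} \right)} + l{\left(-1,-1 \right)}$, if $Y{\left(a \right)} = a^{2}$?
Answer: $- \frac{135}{4} \approx -33.75$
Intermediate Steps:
$l{\left(L,d \right)} = 2 L$
$- 127 Y{\left(\frac{6}{-12} \right)} + l{\left(-1,-1 \right)} = - 127 \left(\frac{6}{-12}\right)^{2} + 2 \left(-1\right) = - 127 \left(6 \left(- \frac{1}{12}\right)\right)^{2} - 2 = - 127 \left(- \frac{1}{2}\right)^{2} - 2 = \left(-127\right) \frac{1}{4} - 2 = - \frac{127}{4} - 2 = - \frac{135}{4}$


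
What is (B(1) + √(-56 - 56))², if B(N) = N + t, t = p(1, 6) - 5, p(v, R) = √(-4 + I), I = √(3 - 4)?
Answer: (-4 + √(-4 + I) + 4*I*√7)² ≈ -144.64 - 94.535*I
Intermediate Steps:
I
p(v, R) = √(-4 + I)
t = -5 + √(-4 + I) (t = √(-4 + I) - 5 = -5 + √(-4 + I) ≈ -4.7519 + 2.0153*I)
B(N) = -5 + N + √(-4 + I) (B(N) = N + (-5 + √(-4 + I)) = -5 + N + √(-4 + I))
(B(1) + √(-56 - 56))² = ((-5 + 1 + √(-4 + I)) + √(-56 - 56))² = ((-4 + √(-4 + I)) + √(-112))² = ((-4 + √(-4 + I)) + 4*I*√7)² = (-4 + √(-4 + I) + 4*I*√7)²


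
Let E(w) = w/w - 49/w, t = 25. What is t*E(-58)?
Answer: 2675/58 ≈ 46.121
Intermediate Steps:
E(w) = 1 - 49/w
t*E(-58) = 25*((-49 - 58)/(-58)) = 25*(-1/58*(-107)) = 25*(107/58) = 2675/58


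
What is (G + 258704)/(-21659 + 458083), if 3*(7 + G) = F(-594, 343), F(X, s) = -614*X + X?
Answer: 380071/436424 ≈ 0.87088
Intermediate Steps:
F(X, s) = -613*X
G = 121367 (G = -7 + (-613*(-594))/3 = -7 + (1/3)*364122 = -7 + 121374 = 121367)
(G + 258704)/(-21659 + 458083) = (121367 + 258704)/(-21659 + 458083) = 380071/436424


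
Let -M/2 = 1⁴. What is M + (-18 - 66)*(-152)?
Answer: 12766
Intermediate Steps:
M = -2 (M = -2*1⁴ = -2*1 = -2)
M + (-18 - 66)*(-152) = -2 + (-18 - 66)*(-152) = -2 - 84*(-152) = -2 + 12768 = 12766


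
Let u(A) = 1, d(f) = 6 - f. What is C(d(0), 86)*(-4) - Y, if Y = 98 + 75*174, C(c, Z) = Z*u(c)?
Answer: -13492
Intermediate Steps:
C(c, Z) = Z (C(c, Z) = Z*1 = Z)
Y = 13148 (Y = 98 + 13050 = 13148)
C(d(0), 86)*(-4) - Y = 86*(-4) - 1*13148 = -344 - 13148 = -13492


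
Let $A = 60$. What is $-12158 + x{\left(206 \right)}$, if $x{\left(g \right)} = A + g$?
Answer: $-11892$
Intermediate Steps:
$x{\left(g \right)} = 60 + g$
$-12158 + x{\left(206 \right)} = -12158 + \left(60 + 206\right) = -12158 + 266 = -11892$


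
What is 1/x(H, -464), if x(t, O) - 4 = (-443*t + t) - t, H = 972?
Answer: -1/430592 ≈ -2.3224e-6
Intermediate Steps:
x(t, O) = 4 - 443*t (x(t, O) = 4 + ((-443*t + t) - t) = 4 + (-442*t - t) = 4 - 443*t)
1/x(H, -464) = 1/(4 - 443*972) = 1/(4 - 430596) = 1/(-430592) = -1/430592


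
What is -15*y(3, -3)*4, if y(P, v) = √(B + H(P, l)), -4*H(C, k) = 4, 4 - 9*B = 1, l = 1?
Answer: -20*I*√6 ≈ -48.99*I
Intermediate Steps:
B = ⅓ (B = 4/9 - ⅑*1 = 4/9 - ⅑ = ⅓ ≈ 0.33333)
H(C, k) = -1 (H(C, k) = -¼*4 = -1)
y(P, v) = I*√6/3 (y(P, v) = √(⅓ - 1) = √(-⅔) = I*√6/3)
-15*y(3, -3)*4 = -5*I*√6*4 = -20*I*√6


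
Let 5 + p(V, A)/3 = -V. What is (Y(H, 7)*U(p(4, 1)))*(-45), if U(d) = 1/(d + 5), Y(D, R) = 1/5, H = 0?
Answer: 9/22 ≈ 0.40909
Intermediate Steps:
p(V, A) = -15 - 3*V (p(V, A) = -15 + 3*(-V) = -15 - 3*V)
Y(D, R) = 1/5
U(d) = 1/(5 + d)
(Y(H, 7)*U(p(4, 1)))*(-45) = (1/(5*(5 + (-15 - 3*4))))*(-45) = (1/(5*(5 + (-15 - 12))))*(-45) = (1/(5*(5 - 27)))*(-45) = ((1/5)/(-22))*(-45) = ((1/5)*(-1/22))*(-45) = -1/110*(-45) = 9/22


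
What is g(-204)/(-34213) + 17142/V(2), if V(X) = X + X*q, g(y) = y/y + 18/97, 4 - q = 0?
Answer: 28444242856/16593305 ≈ 1714.2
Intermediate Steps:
q = 4 (q = 4 - 1*0 = 4 + 0 = 4)
g(y) = 115/97 (g(y) = 1 + 18*(1/97) = 1 + 18/97 = 115/97)
V(X) = 5*X (V(X) = X + X*4 = X + 4*X = 5*X)
g(-204)/(-34213) + 17142/V(2) = (115/97)/(-34213) + 17142/((5*2)) = (115/97)*(-1/34213) + 17142/10 = -115/3318661 + 17142*(⅒) = -115/3318661 + 8571/5 = 28444242856/16593305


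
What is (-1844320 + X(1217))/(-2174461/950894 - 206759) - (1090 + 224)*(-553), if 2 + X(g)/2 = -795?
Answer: 142865434294647610/196608067007 ≈ 7.2665e+5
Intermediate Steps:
X(g) = -1594 (X(g) = -4 + 2*(-795) = -4 - 1590 = -1594)
(-1844320 + X(1217))/(-2174461/950894 - 206759) - (1090 + 224)*(-553) = (-1844320 - 1594)/(-2174461/950894 - 206759) - (1090 + 224)*(-553) = -1845914/(-2174461*1/950894 - 206759) - 1314*(-553) = -1845914/(-2174461/950894 - 206759) - 1*(-726642) = -1845914/(-196608067007/950894) + 726642 = -1845914*(-950894/196608067007) + 726642 = 1755268547116/196608067007 + 726642 = 142865434294647610/196608067007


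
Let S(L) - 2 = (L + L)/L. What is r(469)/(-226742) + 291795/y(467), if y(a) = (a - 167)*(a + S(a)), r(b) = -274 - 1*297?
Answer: 2208095473/1067954820 ≈ 2.0676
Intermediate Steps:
r(b) = -571 (r(b) = -274 - 297 = -571)
S(L) = 4 (S(L) = 2 + (L + L)/L = 2 + (2*L)/L = 2 + 2 = 4)
y(a) = (-167 + a)*(4 + a) (y(a) = (a - 167)*(a + 4) = (-167 + a)*(4 + a))
r(469)/(-226742) + 291795/y(467) = -571/(-226742) + 291795/(-668 + 467² - 163*467) = -571*(-1/226742) + 291795/(-668 + 218089 - 76121) = 571/226742 + 291795/141300 = 571/226742 + 291795*(1/141300) = 571/226742 + 19453/9420 = 2208095473/1067954820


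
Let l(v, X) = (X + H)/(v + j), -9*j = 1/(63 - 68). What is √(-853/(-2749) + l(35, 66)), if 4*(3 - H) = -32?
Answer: √11772943057978/2166212 ≈ 1.5840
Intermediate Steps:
H = 11 (H = 3 - ¼*(-32) = 3 + 8 = 11)
j = 1/45 (j = -1/(9*(63 - 68)) = -⅑/(-5) = -⅑*(-⅕) = 1/45 ≈ 0.022222)
l(v, X) = (11 + X)/(1/45 + v) (l(v, X) = (X + 11)/(v + 1/45) = (11 + X)/(1/45 + v))
√(-853/(-2749) + l(35, 66)) = √(-853/(-2749) + 45*(11 + 66)/(1 + 45*35)) = √(-853*(-1/2749) + 45*77/(1 + 1575)) = √(853/2749 + 45*77/1576) = √(853/2749 + 45*(1/1576)*77) = √(853/2749 + 3465/1576) = √(10869613/4332424) = √11772943057978/2166212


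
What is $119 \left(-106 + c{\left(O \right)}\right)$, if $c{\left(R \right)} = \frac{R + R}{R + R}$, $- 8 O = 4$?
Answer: $-12495$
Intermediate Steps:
$O = - \frac{1}{2}$ ($O = \left(- \frac{1}{8}\right) 4 = - \frac{1}{2} \approx -0.5$)
$c{\left(R \right)} = 1$ ($c{\left(R \right)} = \frac{2 R}{2 R} = 2 R \frac{1}{2 R} = 1$)
$119 \left(-106 + c{\left(O \right)}\right) = 119 \left(-106 + 1\right) = 119 \left(-105\right) = -12495$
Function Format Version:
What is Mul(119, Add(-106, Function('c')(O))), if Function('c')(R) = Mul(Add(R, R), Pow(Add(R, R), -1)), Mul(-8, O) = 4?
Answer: -12495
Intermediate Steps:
O = Rational(-1, 2) (O = Mul(Rational(-1, 8), 4) = Rational(-1, 2) ≈ -0.50000)
Function('c')(R) = 1 (Function('c')(R) = Mul(Mul(2, R), Pow(Mul(2, R), -1)) = Mul(Mul(2, R), Mul(Rational(1, 2), Pow(R, -1))) = 1)
Mul(119, Add(-106, Function('c')(O))) = Mul(119, Add(-106, 1)) = Mul(119, -105) = -12495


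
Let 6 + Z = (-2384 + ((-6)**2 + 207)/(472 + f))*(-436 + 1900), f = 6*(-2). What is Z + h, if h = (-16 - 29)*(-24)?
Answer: -401157792/115 ≈ -3.4883e+6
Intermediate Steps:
f = -12
Z = -401281992/115 (Z = -6 + (-2384 + ((-6)**2 + 207)/(472 - 12))*(-436 + 1900) = -6 + (-2384 + (36 + 207)/460)*1464 = -6 + (-2384 + 243*(1/460))*1464 = -6 + (-2384 + 243/460)*1464 = -6 - 1096397/460*1464 = -6 - 401281302/115 = -401281992/115 ≈ -3.4894e+6)
h = 1080 (h = -45*(-24) = 1080)
Z + h = -401281992/115 + 1080 = -401157792/115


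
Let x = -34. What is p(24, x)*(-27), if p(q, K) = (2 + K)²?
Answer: -27648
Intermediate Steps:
p(24, x)*(-27) = (2 - 34)²*(-27) = (-32)²*(-27) = 1024*(-27) = -27648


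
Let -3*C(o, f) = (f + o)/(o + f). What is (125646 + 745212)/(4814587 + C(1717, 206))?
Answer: 1306287/7221880 ≈ 0.18088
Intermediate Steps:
C(o, f) = -⅓ (C(o, f) = -(f + o)/(3*(o + f)) = -(f + o)/(3*(f + o)) = -⅓*1 = -⅓)
(125646 + 745212)/(4814587 + C(1717, 206)) = (125646 + 745212)/(4814587 - ⅓) = 870858/(14443760/3) = 870858*(3/14443760) = 1306287/7221880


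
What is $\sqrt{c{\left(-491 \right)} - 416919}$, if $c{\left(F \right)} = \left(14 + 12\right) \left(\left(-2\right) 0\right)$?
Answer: $i \sqrt{416919} \approx 645.69 i$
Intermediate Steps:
$c{\left(F \right)} = 0$ ($c{\left(F \right)} = 26 \cdot 0 = 0$)
$\sqrt{c{\left(-491 \right)} - 416919} = \sqrt{0 - 416919} = \sqrt{-416919} = i \sqrt{416919}$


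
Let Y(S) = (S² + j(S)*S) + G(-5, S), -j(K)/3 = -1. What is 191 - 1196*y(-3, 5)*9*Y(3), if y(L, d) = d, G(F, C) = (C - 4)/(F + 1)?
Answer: -982024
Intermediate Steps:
G(F, C) = (-4 + C)/(1 + F)
j(K) = 3 (j(K) = -3*(-1) = 3)
Y(S) = 1 + S² + 11*S/4 (Y(S) = (S² + 3*S) + (-4 + S)/(1 - 5) = (S² + 3*S) + (-4 + S)/(-4) = (S² + 3*S) - (-4 + S)/4 = (S² + 3*S) + (1 - S/4) = 1 + S² + 11*S/4)
191 - 1196*y(-3, 5)*9*Y(3) = 191 - 1196*5*9*(1 + 3² + (11/4)*3) = 191 - 53820*(1 + 9 + 33/4) = 191 - 53820*73/4 = 191 - 1196*3285/4 = 191 - 982215 = -982024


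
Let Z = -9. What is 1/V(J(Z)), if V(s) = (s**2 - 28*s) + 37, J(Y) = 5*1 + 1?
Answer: -1/95 ≈ -0.010526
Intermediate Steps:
J(Y) = 6 (J(Y) = 5 + 1 = 6)
V(s) = 37 + s**2 - 28*s
1/V(J(Z)) = 1/(37 + 6**2 - 28*6) = 1/(37 + 36 - 168) = 1/(-95) = -1/95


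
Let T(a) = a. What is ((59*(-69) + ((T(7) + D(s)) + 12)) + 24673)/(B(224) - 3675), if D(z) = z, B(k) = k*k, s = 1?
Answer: 2946/6643 ≈ 0.44347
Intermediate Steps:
B(k) = k²
((59*(-69) + ((T(7) + D(s)) + 12)) + 24673)/(B(224) - 3675) = ((59*(-69) + ((7 + 1) + 12)) + 24673)/(224² - 3675) = ((-4071 + (8 + 12)) + 24673)/(50176 - 3675) = ((-4071 + 20) + 24673)/46501 = (-4051 + 24673)*(1/46501) = 20622*(1/46501) = 2946/6643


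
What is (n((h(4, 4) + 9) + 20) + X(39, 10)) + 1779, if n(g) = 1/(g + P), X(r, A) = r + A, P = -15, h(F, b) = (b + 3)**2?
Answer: 115165/63 ≈ 1828.0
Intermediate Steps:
h(F, b) = (3 + b)**2
X(r, A) = A + r
n(g) = 1/(-15 + g) (n(g) = 1/(g - 15) = 1/(-15 + g))
(n((h(4, 4) + 9) + 20) + X(39, 10)) + 1779 = (1/(-15 + (((3 + 4)**2 + 9) + 20)) + (10 + 39)) + 1779 = (1/(-15 + ((7**2 + 9) + 20)) + 49) + 1779 = (1/(-15 + ((49 + 9) + 20)) + 49) + 1779 = (1/(-15 + (58 + 20)) + 49) + 1779 = (1/(-15 + 78) + 49) + 1779 = (1/63 + 49) + 1779 = 3088/63 + 1779 = 115165/63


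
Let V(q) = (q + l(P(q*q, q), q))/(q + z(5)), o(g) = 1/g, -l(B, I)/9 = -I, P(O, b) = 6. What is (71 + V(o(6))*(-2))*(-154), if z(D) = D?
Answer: -335874/31 ≈ -10835.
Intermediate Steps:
l(B, I) = 9*I (l(B, I) = -(-9)*I = 9*I)
V(q) = 10*q/(5 + q) (V(q) = (q + 9*q)/(q + 5) = (10*q)/(5 + q) = 10*q/(5 + q))
(71 + V(o(6))*(-2))*(-154) = (71 + (10/(6*(5 + 1/6)))*(-2))*(-154) = (71 + (10*(1/6)/(5 + 1/6))*(-2))*(-154) = (71 + (10*(1/6)/(31/6))*(-2))*(-154) = (71 + (10*(1/6)*(6/31))*(-2))*(-154) = (71 + (10/31)*(-2))*(-154) = (71 - 20/31)*(-154) = (2181/31)*(-154) = -335874/31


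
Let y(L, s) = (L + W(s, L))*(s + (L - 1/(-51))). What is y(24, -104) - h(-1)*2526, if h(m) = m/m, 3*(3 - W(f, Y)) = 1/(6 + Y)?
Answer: -21502231/4590 ≈ -4684.6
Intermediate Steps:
W(f, Y) = 3 - 1/(3*(6 + Y))
h(m) = 1
y(L, s) = (L + (53 + 9*L)/(3*(6 + L)))*(1/51 + L + s) (y(L, s) = (L + (53 + 9*L)/(3*(6 + L)))*(s + (L - 1/(-51))) = (L + (53 + 9*L)/(3*(6 + L)))*(s + (L - 1*(-1/51))) = (L + (53 + 9*L)/(3*(6 + L)))*(s + (L + 1/51)) = (L + (53 + 9*L)/(3*(6 + L)))*(s + (1/51 + L)) = (L + (53 + 9*L)/(3*(6 + L)))*(1/51 + L + s))
y(24, -104) - h(-1)*2526 = (53 + 9*24 + 51*(53 + 9*24)*(24 - 104) + 3*24*(6 + 24)*(1 + 51*24 + 51*(-104)))/(153*(6 + 24)) - 2526 = (1/153)*(53 + 216 + 51*(53 + 216)*(-80) + 3*24*30*(1 + 1224 - 5304))/30 - 1*2526 = (1/153)*(1/30)*(53 + 216 + 51*269*(-80) + 3*24*30*(-4079)) - 2526 = (1/153)*(1/30)*(53 + 216 - 1097520 - 8810640) - 2526 = (1/153)*(1/30)*(-9907891) - 2526 = -9907891/4590 - 2526 = -21502231/4590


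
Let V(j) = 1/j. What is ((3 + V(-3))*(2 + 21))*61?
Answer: 11224/3 ≈ 3741.3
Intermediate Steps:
((3 + V(-3))*(2 + 21))*61 = ((3 + 1/(-3))*(2 + 21))*61 = ((3 - ⅓)*23)*61 = ((8/3)*23)*61 = (184/3)*61 = 11224/3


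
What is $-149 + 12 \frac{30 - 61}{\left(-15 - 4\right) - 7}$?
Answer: $- \frac{1751}{13} \approx -134.69$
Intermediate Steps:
$-149 + 12 \frac{30 - 61}{\left(-15 - 4\right) - 7} = -149 + 12 \left(- \frac{31}{\left(-15 - 4\right) - 7}\right) = -149 + 12 \left(- \frac{31}{-19 - 7}\right) = -149 + 12 \left(- \frac{31}{-26}\right) = -149 + 12 \left(\left(-31\right) \left(- \frac{1}{26}\right)\right) = -149 + 12 \cdot \frac{31}{26} = -149 + \frac{186}{13} = - \frac{1751}{13}$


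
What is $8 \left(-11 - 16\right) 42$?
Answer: $-9072$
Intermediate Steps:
$8 \left(-11 - 16\right) 42 = 8 \left(-27\right) 42 = \left(-216\right) 42 = -9072$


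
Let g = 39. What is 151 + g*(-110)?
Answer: -4139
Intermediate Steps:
151 + g*(-110) = 151 + 39*(-110) = 151 - 4290 = -4139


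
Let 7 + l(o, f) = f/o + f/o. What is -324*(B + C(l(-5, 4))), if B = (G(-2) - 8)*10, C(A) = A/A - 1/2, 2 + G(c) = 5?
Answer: 16038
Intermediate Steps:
l(o, f) = -7 + 2*f/o (l(o, f) = -7 + (f/o + f/o) = -7 + 2*f/o)
G(c) = 3 (G(c) = -2 + 5 = 3)
C(A) = 1/2 (C(A) = 1 - 1*1/2 = 1 - 1/2 = 1/2)
B = -50 (B = (3 - 8)*10 = -5*10 = -50)
-324*(B + C(l(-5, 4))) = -324*(-50 + 1/2) = -324*(-99/2) = 16038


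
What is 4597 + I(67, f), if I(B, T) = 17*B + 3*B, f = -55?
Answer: 5937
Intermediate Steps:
I(B, T) = 20*B
4597 + I(67, f) = 4597 + 20*67 = 4597 + 1340 = 5937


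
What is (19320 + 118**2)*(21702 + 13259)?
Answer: 1162243484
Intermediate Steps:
(19320 + 118**2)*(21702 + 13259) = (19320 + 13924)*34961 = 33244*34961 = 1162243484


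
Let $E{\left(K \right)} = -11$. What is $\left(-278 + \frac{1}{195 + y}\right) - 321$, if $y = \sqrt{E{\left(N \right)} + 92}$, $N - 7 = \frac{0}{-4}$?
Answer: $- \frac{122195}{204} \approx -599.0$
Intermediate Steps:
$N = 7$ ($N = 7 + \frac{0}{-4} = 7 + 0 \left(- \frac{1}{4}\right) = 7 + 0 = 7$)
$y = 9$ ($y = \sqrt{-11 + 92} = \sqrt{81} = 9$)
$\left(-278 + \frac{1}{195 + y}\right) - 321 = \left(-278 + \frac{1}{195 + 9}\right) - 321 = \left(-278 + \frac{1}{204}\right) - 321 = - \frac{56711}{204} - 321 = - \frac{122195}{204}$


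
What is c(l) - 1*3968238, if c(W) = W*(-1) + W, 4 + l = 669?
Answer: -3968238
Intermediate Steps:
l = 665 (l = -4 + 669 = 665)
c(W) = 0 (c(W) = -W + W = 0)
c(l) - 1*3968238 = 0 - 1*3968238 = 0 - 3968238 = -3968238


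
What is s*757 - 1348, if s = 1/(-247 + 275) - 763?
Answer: -16209535/28 ≈ -5.7891e+5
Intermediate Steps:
s = -21363/28 (s = 1/28 - 763 = -21363/28 ≈ -762.96)
s*757 - 1348 = -21363/28*757 - 1348 = -16171791/28 - 1348 = -16209535/28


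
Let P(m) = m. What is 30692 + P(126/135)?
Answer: 460394/15 ≈ 30693.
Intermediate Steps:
30692 + P(126/135) = 30692 + 126/135 = 30692 + 126*(1/135) = 30692 + 14/15 = 460394/15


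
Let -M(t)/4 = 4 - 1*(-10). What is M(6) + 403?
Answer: 347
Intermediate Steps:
M(t) = -56 (M(t) = -4*(4 - 1*(-10)) = -4*(4 + 10) = -4*14 = -56)
M(6) + 403 = -56 + 403 = 347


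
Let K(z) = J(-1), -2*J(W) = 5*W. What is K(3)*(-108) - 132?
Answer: -402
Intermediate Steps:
J(W) = -5*W/2
K(z) = 5/2 (K(z) = -5/2*(-1) = 5/2)
K(3)*(-108) - 132 = (5/2)*(-108) - 132 = -270 - 132 = -402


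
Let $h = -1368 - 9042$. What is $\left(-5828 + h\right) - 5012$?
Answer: $-21250$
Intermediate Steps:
$h = -10410$ ($h = -1368 - 9042 = -10410$)
$\left(-5828 + h\right) - 5012 = \left(-5828 - 10410\right) - 5012 = -16238 - 5012 = -21250$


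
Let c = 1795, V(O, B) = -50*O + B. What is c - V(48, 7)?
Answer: 4188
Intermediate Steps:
V(O, B) = B - 50*O
c - V(48, 7) = 1795 - (7 - 50*48) = 1795 - (7 - 2400) = 1795 - 1*(-2393) = 1795 + 2393 = 4188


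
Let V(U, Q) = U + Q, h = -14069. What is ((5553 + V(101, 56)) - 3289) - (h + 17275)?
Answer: -785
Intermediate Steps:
V(U, Q) = Q + U
((5553 + V(101, 56)) - 3289) - (h + 17275) = ((5553 + (56 + 101)) - 3289) - (-14069 + 17275) = ((5553 + 157) - 3289) - 1*3206 = (5710 - 3289) - 3206 = 2421 - 3206 = -785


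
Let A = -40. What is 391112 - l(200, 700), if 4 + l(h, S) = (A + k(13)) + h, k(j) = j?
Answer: 390943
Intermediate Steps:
l(h, S) = -31 + h (l(h, S) = -4 + ((-40 + 13) + h) = -4 + (-27 + h) = -31 + h)
391112 - l(200, 700) = 391112 - (-31 + 200) = 391112 - 1*169 = 391112 - 169 = 390943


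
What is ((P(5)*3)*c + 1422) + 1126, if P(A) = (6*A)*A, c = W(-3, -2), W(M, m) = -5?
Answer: 298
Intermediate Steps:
c = -5
P(A) = 6*A²
((P(5)*3)*c + 1422) + 1126 = (((6*5²)*3)*(-5) + 1422) + 1126 = (((6*25)*3)*(-5) + 1422) + 1126 = ((150*3)*(-5) + 1422) + 1126 = (450*(-5) + 1422) + 1126 = (-2250 + 1422) + 1126 = -828 + 1126 = 298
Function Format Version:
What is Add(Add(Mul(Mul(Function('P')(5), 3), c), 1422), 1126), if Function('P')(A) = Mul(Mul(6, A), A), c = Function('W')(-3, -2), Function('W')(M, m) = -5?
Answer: 298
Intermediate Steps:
c = -5
Function('P')(A) = Mul(6, Pow(A, 2))
Add(Add(Mul(Mul(Function('P')(5), 3), c), 1422), 1126) = Add(Add(Mul(Mul(Mul(6, Pow(5, 2)), 3), -5), 1422), 1126) = Add(Add(Mul(Mul(Mul(6, 25), 3), -5), 1422), 1126) = Add(Add(Mul(Mul(150, 3), -5), 1422), 1126) = Add(Add(Mul(450, -5), 1422), 1126) = Add(Add(-2250, 1422), 1126) = Add(-828, 1126) = 298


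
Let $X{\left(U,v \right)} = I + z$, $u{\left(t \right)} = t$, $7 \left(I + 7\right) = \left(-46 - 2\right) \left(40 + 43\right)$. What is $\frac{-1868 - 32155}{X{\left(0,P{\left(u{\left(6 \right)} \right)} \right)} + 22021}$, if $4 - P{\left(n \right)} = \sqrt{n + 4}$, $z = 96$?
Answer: $- \frac{79387}{50262} \approx -1.5795$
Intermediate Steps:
$I = - \frac{4033}{7}$ ($I = -7 + \frac{\left(-46 - 2\right) \left(40 + 43\right)}{7} = -7 + \frac{\left(-48\right) 83}{7} = -7 + \frac{1}{7} \left(-3984\right) = -7 - \frac{3984}{7} = - \frac{4033}{7} \approx -576.14$)
$P{\left(n \right)} = 4 - \sqrt{4 + n}$ ($P{\left(n \right)} = 4 - \sqrt{n + 4} = 4 - \sqrt{4 + n}$)
$X{\left(U,v \right)} = - \frac{3361}{7}$ ($X{\left(U,v \right)} = - \frac{4033}{7} + 96 = - \frac{3361}{7}$)
$\frac{-1868 - 32155}{X{\left(0,P{\left(u{\left(6 \right)} \right)} \right)} + 22021} = \frac{-1868 - 32155}{- \frac{3361}{7} + 22021} = - \frac{34023}{\frac{150786}{7}} = \left(-34023\right) \frac{7}{150786} = - \frac{79387}{50262}$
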